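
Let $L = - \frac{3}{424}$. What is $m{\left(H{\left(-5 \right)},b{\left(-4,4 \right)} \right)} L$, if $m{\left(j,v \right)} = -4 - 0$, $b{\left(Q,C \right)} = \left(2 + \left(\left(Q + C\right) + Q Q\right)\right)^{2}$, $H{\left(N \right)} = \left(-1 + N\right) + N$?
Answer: $\frac{3}{106} \approx 0.028302$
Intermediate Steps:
$H{\left(N \right)} = -1 + 2 N$
$b{\left(Q,C \right)} = \left(2 + C + Q + Q^{2}\right)^{2}$ ($b{\left(Q,C \right)} = \left(2 + \left(\left(C + Q\right) + Q^{2}\right)\right)^{2} = \left(2 + \left(C + Q + Q^{2}\right)\right)^{2} = \left(2 + C + Q + Q^{2}\right)^{2}$)
$m{\left(j,v \right)} = -4$ ($m{\left(j,v \right)} = -4 + 0 = -4$)
$L = - \frac{3}{424}$ ($L = \left(-3\right) \frac{1}{424} = - \frac{3}{424} \approx -0.0070755$)
$m{\left(H{\left(-5 \right)},b{\left(-4,4 \right)} \right)} L = \left(-4\right) \left(- \frac{3}{424}\right) = \frac{3}{106}$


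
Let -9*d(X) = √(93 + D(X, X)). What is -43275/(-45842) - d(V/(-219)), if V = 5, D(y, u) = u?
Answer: 43275/45842 + √4459278/1971 ≈ 2.0154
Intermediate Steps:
d(X) = -√(93 + X)/9
-43275/(-45842) - d(V/(-219)) = -43275/(-45842) - (-1)*√(93 + 5/(-219))/9 = -43275*(-1/45842) - (-1)*√(93 + 5*(-1/219))/9 = 43275/45842 - (-1)*√(93 - 5/219)/9 = 43275/45842 - (-1)*√(20362/219)/9 = 43275/45842 - (-1)*√4459278/219/9 = 43275/45842 - (-1)*√4459278/1971 = 43275/45842 + √4459278/1971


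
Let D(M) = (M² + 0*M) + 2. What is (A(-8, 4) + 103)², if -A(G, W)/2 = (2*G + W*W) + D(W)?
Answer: 4489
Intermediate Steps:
D(M) = 2 + M² (D(M) = (M² + 0) + 2 = M² + 2 = 2 + M²)
A(G, W) = -4 - 4*G - 4*W² (A(G, W) = -2*((2*G + W*W) + (2 + W²)) = -2*((2*G + W²) + (2 + W²)) = -2*((W² + 2*G) + (2 + W²)) = -2*(2 + 2*G + 2*W²) = -4 - 4*G - 4*W²)
(A(-8, 4) + 103)² = ((-4 - 4*(-8) - 4*4²) + 103)² = ((-4 + 32 - 4*16) + 103)² = ((-4 + 32 - 64) + 103)² = (-36 + 103)² = 67² = 4489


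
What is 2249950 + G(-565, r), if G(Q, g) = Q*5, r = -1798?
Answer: 2247125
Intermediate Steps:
G(Q, g) = 5*Q
2249950 + G(-565, r) = 2249950 + 5*(-565) = 2249950 - 2825 = 2247125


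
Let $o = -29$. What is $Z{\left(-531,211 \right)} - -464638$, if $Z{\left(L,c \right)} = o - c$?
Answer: $464398$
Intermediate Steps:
$Z{\left(L,c \right)} = -29 - c$
$Z{\left(-531,211 \right)} - -464638 = \left(-29 - 211\right) - -464638 = \left(-29 - 211\right) + 464638 = -240 + 464638 = 464398$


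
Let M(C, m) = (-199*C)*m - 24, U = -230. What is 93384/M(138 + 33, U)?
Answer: 15564/1304441 ≈ 0.011932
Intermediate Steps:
M(C, m) = -24 - 199*C*m (M(C, m) = -199*C*m - 24 = -24 - 199*C*m)
93384/M(138 + 33, U) = 93384/(-24 - 199*(138 + 33)*(-230)) = 93384/(-24 - 199*171*(-230)) = 93384/(-24 + 7826670) = 93384/7826646 = 93384*(1/7826646) = 15564/1304441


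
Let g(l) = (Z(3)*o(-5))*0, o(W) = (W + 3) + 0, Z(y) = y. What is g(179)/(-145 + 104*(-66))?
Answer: 0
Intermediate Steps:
o(W) = 3 + W (o(W) = (3 + W) + 0 = 3 + W)
g(l) = 0 (g(l) = (3*(3 - 5))*0 = (3*(-2))*0 = -6*0 = 0)
g(179)/(-145 + 104*(-66)) = 0/(-145 + 104*(-66)) = 0/(-145 - 6864) = 0/(-7009) = 0*(-1/7009) = 0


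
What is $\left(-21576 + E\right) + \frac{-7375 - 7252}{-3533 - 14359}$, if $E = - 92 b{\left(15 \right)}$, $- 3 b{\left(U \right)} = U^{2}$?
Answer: $- \frac{262568365}{17892} \approx -14675.0$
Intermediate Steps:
$b{\left(U \right)} = - \frac{U^{2}}{3}$
$E = 6900$ ($E = - 92 \left(- \frac{15^{2}}{3}\right) = - 92 \left(\left(- \frac{1}{3}\right) 225\right) = \left(-92\right) \left(-75\right) = 6900$)
$\left(-21576 + E\right) + \frac{-7375 - 7252}{-3533 - 14359} = \left(-21576 + 6900\right) + \frac{-7375 - 7252}{-3533 - 14359} = -14676 - \frac{14627}{-17892} = -14676 - - \frac{14627}{17892} = -14676 + \frac{14627}{17892} = - \frac{262568365}{17892}$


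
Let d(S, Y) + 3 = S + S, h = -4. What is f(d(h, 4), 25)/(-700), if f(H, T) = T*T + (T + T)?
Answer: -27/28 ≈ -0.96429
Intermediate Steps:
d(S, Y) = -3 + 2*S (d(S, Y) = -3 + (S + S) = -3 + 2*S)
f(H, T) = T**2 + 2*T
f(d(h, 4), 25)/(-700) = (25*(2 + 25))/(-700) = (25*27)*(-1/700) = 675*(-1/700) = -27/28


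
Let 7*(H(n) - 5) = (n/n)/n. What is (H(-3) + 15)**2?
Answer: 175561/441 ≈ 398.10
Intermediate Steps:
H(n) = 5 + 1/(7*n) (H(n) = 5 + ((n/n)/n)/7 = 5 + (1/n)/7 = 5 + 1/(7*n))
(H(-3) + 15)**2 = ((5 + (1/7)/(-3)) + 15)**2 = ((5 + (1/7)*(-1/3)) + 15)**2 = ((5 - 1/21) + 15)**2 = (104/21 + 15)**2 = (419/21)**2 = 175561/441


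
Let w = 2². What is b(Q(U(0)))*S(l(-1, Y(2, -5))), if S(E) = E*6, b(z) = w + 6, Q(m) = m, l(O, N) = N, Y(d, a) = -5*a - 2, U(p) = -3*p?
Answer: 1380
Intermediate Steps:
Y(d, a) = -2 - 5*a
w = 4
b(z) = 10 (b(z) = 4 + 6 = 10)
S(E) = 6*E
b(Q(U(0)))*S(l(-1, Y(2, -5))) = 10*(6*(-2 - 5*(-5))) = 10*(6*(-2 + 25)) = 10*(6*23) = 10*138 = 1380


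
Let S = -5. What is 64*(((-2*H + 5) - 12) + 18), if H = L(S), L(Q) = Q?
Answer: 1344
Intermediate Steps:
H = -5
64*(((-2*H + 5) - 12) + 18) = 64*(((-2*(-5) + 5) - 12) + 18) = 64*(((10 + 5) - 12) + 18) = 64*((15 - 12) + 18) = 64*(3 + 18) = 64*21 = 1344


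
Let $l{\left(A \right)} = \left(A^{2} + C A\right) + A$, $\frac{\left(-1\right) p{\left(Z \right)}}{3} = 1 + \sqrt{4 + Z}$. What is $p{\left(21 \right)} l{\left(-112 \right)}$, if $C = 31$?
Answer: $-161280$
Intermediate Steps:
$p{\left(Z \right)} = -3 - 3 \sqrt{4 + Z}$ ($p{\left(Z \right)} = - 3 \left(1 + \sqrt{4 + Z}\right) = -3 - 3 \sqrt{4 + Z}$)
$l{\left(A \right)} = A^{2} + 32 A$ ($l{\left(A \right)} = \left(A^{2} + 31 A\right) + A = A^{2} + 32 A$)
$p{\left(21 \right)} l{\left(-112 \right)} = \left(-3 - 3 \sqrt{4 + 21}\right) \left(- 112 \left(32 - 112\right)\right) = \left(-3 - 3 \sqrt{25}\right) \left(\left(-112\right) \left(-80\right)\right) = \left(-3 - 15\right) 8960 = \left(-18\right) 8960 = -161280$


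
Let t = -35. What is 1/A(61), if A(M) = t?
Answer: -1/35 ≈ -0.028571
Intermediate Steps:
A(M) = -35
1/A(61) = 1/(-35) = -1/35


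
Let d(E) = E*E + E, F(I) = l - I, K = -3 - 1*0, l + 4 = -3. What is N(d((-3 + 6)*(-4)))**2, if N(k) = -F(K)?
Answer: 16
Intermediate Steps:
l = -7 (l = -4 - 3 = -7)
K = -3 (K = -3 + 0 = -3)
F(I) = -7 - I
d(E) = E + E**2 (d(E) = E**2 + E = E + E**2)
N(k) = 4 (N(k) = -(-7 - 1*(-3)) = -(-7 + 3) = -1*(-4) = 4)
N(d((-3 + 6)*(-4)))**2 = 4**2 = 16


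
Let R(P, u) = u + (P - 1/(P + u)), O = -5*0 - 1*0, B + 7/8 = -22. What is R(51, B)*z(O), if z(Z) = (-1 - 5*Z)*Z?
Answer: 0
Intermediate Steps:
B = -183/8 (B = -7/8 - 22 = -183/8 ≈ -22.875)
O = 0 (O = 0 + 0 = 0)
z(Z) = Z*(-1 - 5*Z)
R(P, u) = P + u - 1/(P + u)
R(51, B)*z(O) = ((-1 + 51**2 + (-183/8)**2 + 2*51*(-183/8))/(51 - 183/8))*(-1*0*(1 + 5*0)) = ((-1 + 2601 + 33489/64 - 9333/4)/(225/8))*(-1*0*(1 + 0)) = ((8/225)*(50561/64))*(-1*0*1) = (50561/1800)*0 = 0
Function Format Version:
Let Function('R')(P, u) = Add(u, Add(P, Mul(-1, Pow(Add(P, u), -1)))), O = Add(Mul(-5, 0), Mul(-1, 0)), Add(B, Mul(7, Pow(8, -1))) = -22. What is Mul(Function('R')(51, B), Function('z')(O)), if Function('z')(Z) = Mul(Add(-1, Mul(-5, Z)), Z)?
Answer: 0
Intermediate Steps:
B = Rational(-183, 8) (B = Add(Rational(-7, 8), -22) = Rational(-183, 8) ≈ -22.875)
O = 0 (O = Add(0, 0) = 0)
Function('z')(Z) = Mul(Z, Add(-1, Mul(-5, Z)))
Function('R')(P, u) = Add(P, u, Mul(-1, Pow(Add(P, u), -1)))
Mul(Function('R')(51, B), Function('z')(O)) = Mul(Mul(Pow(Add(51, Rational(-183, 8)), -1), Add(-1, Pow(51, 2), Pow(Rational(-183, 8), 2), Mul(2, 51, Rational(-183, 8)))), Mul(-1, 0, Add(1, Mul(5, 0)))) = Mul(Mul(Pow(Rational(225, 8), -1), Add(-1, 2601, Rational(33489, 64), Rational(-9333, 4))), Mul(-1, 0, Add(1, 0))) = Mul(Mul(Rational(8, 225), Rational(50561, 64)), Mul(-1, 0, 1)) = Mul(Rational(50561, 1800), 0) = 0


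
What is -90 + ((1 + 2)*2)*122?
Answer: 642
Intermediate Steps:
-90 + ((1 + 2)*2)*122 = -90 + (3*2)*122 = -90 + 6*122 = -90 + 732 = 642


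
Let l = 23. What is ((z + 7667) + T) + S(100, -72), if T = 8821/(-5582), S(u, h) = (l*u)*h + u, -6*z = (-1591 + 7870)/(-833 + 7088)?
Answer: -2755432461724/17457705 ≈ -1.5783e+5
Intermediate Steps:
z = -2093/12510 (z = -(-1591 + 7870)/(6*(-833 + 7088)) = -2093/(2*6255) = -⅙*2093/2085 = -2093/12510 ≈ -0.16731)
S(u, h) = u + 23*h*u (S(u, h) = (23*u)*h + u = 23*h*u + u = u + 23*h*u)
T = -8821/5582 (T = 8821*(-1/5582) = -8821/5582 ≈ -1.5803)
((z + 7667) + T) + S(100, -72) = ((-2093/12510 + 7667) - 8821/5582) + 100*(1 + 23*(-72)) = (95912077/12510 - 8821/5582) + 100*(1 - 1656) = 133817715776/17457705 + 100*(-1655) = 133817715776/17457705 - 165500 = -2755432461724/17457705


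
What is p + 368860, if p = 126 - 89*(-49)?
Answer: 373347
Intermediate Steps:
p = 4487 (p = 126 + 4361 = 4487)
p + 368860 = 4487 + 368860 = 373347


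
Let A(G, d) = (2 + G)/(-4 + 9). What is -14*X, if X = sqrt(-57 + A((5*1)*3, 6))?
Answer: -28*I*sqrt(335)/5 ≈ -102.5*I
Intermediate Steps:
A(G, d) = 2/5 + G/5 (A(G, d) = (2 + G)/5 = (2 + G)*(1/5) = 2/5 + G/5)
X = 2*I*sqrt(335)/5 (X = sqrt(-57 + (2/5 + ((5*1)*3)/5)) = sqrt(-57 + (2/5 + (5*3)/5)) = sqrt(-57 + (2/5 + (1/5)*15)) = sqrt(-57 + (2/5 + 3)) = sqrt(-57 + 17/5) = sqrt(-268/5) = 2*I*sqrt(335)/5 ≈ 7.3212*I)
-14*X = -28*I*sqrt(335)/5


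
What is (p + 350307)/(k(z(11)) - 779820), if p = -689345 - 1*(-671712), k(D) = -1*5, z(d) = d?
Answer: -332674/779825 ≈ -0.42660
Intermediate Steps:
k(D) = -5
p = -17633 (p = -689345 + 671712 = -17633)
(p + 350307)/(k(z(11)) - 779820) = (-17633 + 350307)/(-5 - 779820) = 332674/(-779825) = 332674*(-1/779825) = -332674/779825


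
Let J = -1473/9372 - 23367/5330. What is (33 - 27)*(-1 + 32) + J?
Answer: 1510727791/8325460 ≈ 181.46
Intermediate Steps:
J = -37807769/8325460 (J = -1473*1/9372 - 23367*1/5330 = -491/3124 - 23367/5330 = -37807769/8325460 ≈ -4.5412)
(33 - 27)*(-1 + 32) + J = (33 - 27)*(-1 + 32) - 37807769/8325460 = 6*31 - 37807769/8325460 = 186 - 37807769/8325460 = 1510727791/8325460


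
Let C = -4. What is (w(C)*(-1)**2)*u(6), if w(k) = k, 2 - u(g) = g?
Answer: 16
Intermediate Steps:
u(g) = 2 - g
(w(C)*(-1)**2)*u(6) = (-4*(-1)**2)*(2 - 1*6) = (-4*1)*(2 - 6) = -4*(-4) = 16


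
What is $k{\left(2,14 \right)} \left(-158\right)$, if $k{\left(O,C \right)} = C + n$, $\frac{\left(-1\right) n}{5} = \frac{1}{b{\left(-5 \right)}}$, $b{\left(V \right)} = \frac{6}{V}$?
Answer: $- \frac{8611}{3} \approx -2870.3$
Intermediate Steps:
$n = \frac{25}{6}$ ($n = - \frac{5}{6 \frac{1}{-5}} = - \frac{5}{6 \left(- \frac{1}{5}\right)} = - \frac{5}{- \frac{6}{5}} = \left(-5\right) \left(- \frac{5}{6}\right) = \frac{25}{6} \approx 4.1667$)
$k{\left(O,C \right)} = \frac{25}{6} + C$ ($k{\left(O,C \right)} = C + \frac{25}{6} = \frac{25}{6} + C$)
$k{\left(2,14 \right)} \left(-158\right) = \left(\frac{25}{6} + 14\right) \left(-158\right) = \frac{109}{6} \left(-158\right) = - \frac{8611}{3}$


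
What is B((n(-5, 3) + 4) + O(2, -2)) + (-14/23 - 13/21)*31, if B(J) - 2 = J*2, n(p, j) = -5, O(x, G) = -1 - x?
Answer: -21281/483 ≈ -44.060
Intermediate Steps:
B(J) = 2 + 2*J (B(J) = 2 + J*2 = 2 + 2*J)
B((n(-5, 3) + 4) + O(2, -2)) + (-14/23 - 13/21)*31 = (2 + 2*((-5 + 4) + (-1 - 1*2))) + (-14/23 - 13/21)*31 = (2 + 2*(-1 + (-1 - 2))) + (-14*1/23 - 13*1/21)*31 = (2 + 2*(-1 - 3)) + (-14/23 - 13/21)*31 = (2 + 2*(-4)) - 593/483*31 = (2 - 8) - 18383/483 = -6 - 18383/483 = -21281/483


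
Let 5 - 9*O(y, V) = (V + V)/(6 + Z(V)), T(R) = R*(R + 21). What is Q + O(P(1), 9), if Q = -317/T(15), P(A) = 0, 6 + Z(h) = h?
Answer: -137/540 ≈ -0.25370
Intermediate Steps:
Z(h) = -6 + h
T(R) = R*(21 + R)
O(y, V) = 1/3 (O(y, V) = 5/9 - (V + V)/(9*(6 + (-6 + V))) = 5/9 - 2*V/(9*V) = 5/9 - 1/9*2 = 5/9 - 2/9 = 1/3)
Q = -317/540 (Q = -317*1/(15*(21 + 15)) = -317/(15*36) = -317/540 ≈ -0.58704)
Q + O(P(1), 9) = -317/540 + 1/3 = -137/540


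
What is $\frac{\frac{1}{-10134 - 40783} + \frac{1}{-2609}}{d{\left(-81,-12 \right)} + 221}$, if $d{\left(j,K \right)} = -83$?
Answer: $- \frac{8921}{3055376419} \approx -2.9198 \cdot 10^{-6}$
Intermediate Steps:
$\frac{\frac{1}{-10134 - 40783} + \frac{1}{-2609}}{d{\left(-81,-12 \right)} + 221} = \frac{\frac{1}{-10134 - 40783} + \frac{1}{-2609}}{-83 + 221} = \frac{\frac{1}{-50917} - \frac{1}{2609}}{138} = \left(- \frac{1}{50917} - \frac{1}{2609}\right) \frac{1}{138} = \left(- \frac{53526}{132842453}\right) \frac{1}{138} = - \frac{8921}{3055376419}$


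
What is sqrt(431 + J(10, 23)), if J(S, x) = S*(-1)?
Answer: sqrt(421) ≈ 20.518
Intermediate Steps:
J(S, x) = -S
sqrt(431 + J(10, 23)) = sqrt(431 - 1*10) = sqrt(431 - 10) = sqrt(421)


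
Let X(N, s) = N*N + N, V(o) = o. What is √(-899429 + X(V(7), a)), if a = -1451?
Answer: I*√899373 ≈ 948.35*I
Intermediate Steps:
X(N, s) = N + N² (X(N, s) = N² + N = N + N²)
√(-899429 + X(V(7), a)) = √(-899429 + 7*(1 + 7)) = √(-899429 + 7*8) = √(-899429 + 56) = √(-899373) = I*√899373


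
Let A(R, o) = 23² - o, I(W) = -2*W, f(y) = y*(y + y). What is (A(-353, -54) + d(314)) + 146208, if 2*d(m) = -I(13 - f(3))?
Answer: 146786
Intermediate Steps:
f(y) = 2*y² (f(y) = y*(2*y) = 2*y²)
d(m) = -5 (d(m) = (-(-2)*(13 - 2*3²))/2 = (-(-2)*(13 - 2*9))/2 = (-(-2)*(13 - 1*18))/2 = (-(-2)*(13 - 18))/2 = (-(-2)*(-5))/2 = (-1*10)/2 = (½)*(-10) = -5)
A(R, o) = 529 - o
(A(-353, -54) + d(314)) + 146208 = ((529 - 1*(-54)) - 5) + 146208 = ((529 + 54) - 5) + 146208 = (583 - 5) + 146208 = 578 + 146208 = 146786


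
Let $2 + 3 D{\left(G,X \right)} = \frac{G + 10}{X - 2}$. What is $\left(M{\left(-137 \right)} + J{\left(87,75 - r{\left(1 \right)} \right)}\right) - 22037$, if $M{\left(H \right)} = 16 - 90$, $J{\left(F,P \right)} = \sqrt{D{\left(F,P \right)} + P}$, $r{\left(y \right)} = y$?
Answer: $-22111 + \frac{\sqrt{95622}}{36} \approx -22102.0$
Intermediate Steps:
$D{\left(G,X \right)} = - \frac{2}{3} + \frac{10 + G}{3 \left(-2 + X\right)}$ ($D{\left(G,X \right)} = - \frac{2}{3} + \frac{\left(G + 10\right) \frac{1}{X - 2}}{3} = - \frac{2}{3} + \frac{\left(10 + G\right) \frac{1}{-2 + X}}{3} = - \frac{2}{3} + \frac{\frac{1}{-2 + X} \left(10 + G\right)}{3} = - \frac{2}{3} + \frac{10 + G}{3 \left(-2 + X\right)}$)
$J{\left(F,P \right)} = \sqrt{P + \frac{14 + F - 2 P}{3 \left(-2 + P\right)}}$ ($J{\left(F,P \right)} = \sqrt{\frac{14 + F - 2 P}{3 \left(-2 + P\right)} + P} = \sqrt{P + \frac{14 + F - 2 P}{3 \left(-2 + P\right)}}$)
$M{\left(H \right)} = -74$
$\left(M{\left(-137 \right)} + J{\left(87,75 - r{\left(1 \right)} \right)}\right) - 22037 = \left(-74 + \frac{\sqrt{3} \sqrt{\frac{14 + 87 - 8 \left(75 - 1\right) + 3 \left(75 - 1\right)^{2}}{-2 + \left(75 - 1\right)}}}{3}\right) - 22037 = \left(-74 + \frac{\sqrt{3} \sqrt{\frac{14 + 87 - 592 + 3 \cdot 74^{2}}{-2 + 74}}}{3}\right) - 22037 = \left(-74 + \frac{\sqrt{3} \sqrt{\frac{14 + 87 - 592 + 3 \cdot 5476}{72}}}{3}\right) - 22037 = \left(-74 + \frac{\sqrt{3} \sqrt{\frac{14 + 87 - 592 + 16428}{72}}}{3}\right) - 22037 = \left(-74 + \frac{\sqrt{3} \sqrt{\frac{1}{72} \cdot 15937}}{3}\right) - 22037 = \left(-74 + \frac{\sqrt{3} \sqrt{\frac{15937}{72}}}{3}\right) - 22037 = \left(-74 + \frac{\sqrt{3} \frac{\sqrt{31874}}{12}}{3}\right) - 22037 = \left(-74 + \frac{\sqrt{95622}}{36}\right) - 22037 = -22111 + \frac{\sqrt{95622}}{36}$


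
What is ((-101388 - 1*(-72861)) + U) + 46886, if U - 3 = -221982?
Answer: -203620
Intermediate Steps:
U = -221979 (U = 3 - 221982 = -221979)
((-101388 - 1*(-72861)) + U) + 46886 = ((-101388 - 1*(-72861)) - 221979) + 46886 = ((-101388 + 72861) - 221979) + 46886 = (-28527 - 221979) + 46886 = -250506 + 46886 = -203620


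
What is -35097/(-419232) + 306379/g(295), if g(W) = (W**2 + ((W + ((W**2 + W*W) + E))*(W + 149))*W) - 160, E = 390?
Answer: 267796390580311/3198303762545760 ≈ 0.083731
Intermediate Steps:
g(W) = -160 + W**2 + W*(149 + W)*(390 + W + 2*W**2) (g(W) = (W**2 + ((W + ((W**2 + W*W) + 390))*(W + 149))*W) - 160 = (W**2 + ((W + ((W**2 + W**2) + 390))*(149 + W))*W) - 160 = (W**2 + ((W + (2*W**2 + 390))*(149 + W))*W) - 160 = (W**2 + ((W + (390 + 2*W**2))*(149 + W))*W) - 160 = (W**2 + ((390 + W + 2*W**2)*(149 + W))*W) - 160 = (W**2 + ((149 + W)*(390 + W + 2*W**2))*W) - 160 = (W**2 + W*(149 + W)*(390 + W + 2*W**2)) - 160 = -160 + W**2 + W*(149 + W)*(390 + W + 2*W**2))
-35097/(-419232) + 306379/g(295) = -35097/(-419232) + 306379/(-160 + 2*295**4 + 299*295**3 + 540*295**2 + 58110*295) = -35097*(-1/419232) + 306379/(-160 + 2*7573350625 + 299*25672375 + 540*87025 + 17142450) = 11699/139744 + 306379/(-160 + 15146701250 + 7676040125 + 46993500 + 17142450) = 11699/139744 + 306379/22886877165 = 267796390580311/3198303762545760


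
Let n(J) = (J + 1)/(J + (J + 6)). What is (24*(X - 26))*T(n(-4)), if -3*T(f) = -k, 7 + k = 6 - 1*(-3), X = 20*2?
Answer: 224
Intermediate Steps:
X = 40
k = 2 (k = -7 + (6 - 1*(-3)) = -7 + (6 + 3) = -7 + 9 = 2)
n(J) = (1 + J)/(6 + 2*J) (n(J) = (1 + J)/(J + (6 + J)) = (1 + J)/(6 + 2*J))
T(f) = 2/3 (T(f) = -(-1)*2/3 = -1/3*(-2) = 2/3)
(24*(X - 26))*T(n(-4)) = (24*(40 - 26))*(2/3) = (24*14)*(2/3) = 336*(2/3) = 224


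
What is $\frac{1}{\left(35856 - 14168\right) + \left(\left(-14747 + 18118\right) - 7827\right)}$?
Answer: $\frac{1}{17232} \approx 5.8032 \cdot 10^{-5}$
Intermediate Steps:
$\frac{1}{\left(35856 - 14168\right) + \left(\left(-14747 + 18118\right) - 7827\right)} = \frac{1}{\left(35856 - 14168\right) + \left(3371 - 7827\right)} = \frac{1}{21688 - 4456} = \frac{1}{17232}$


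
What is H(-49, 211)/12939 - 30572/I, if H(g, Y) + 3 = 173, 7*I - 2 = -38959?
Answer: 2775620446/504064623 ≈ 5.5065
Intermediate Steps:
I = -38957/7 (I = 2/7 + (⅐)*(-38959) = 2/7 - 38959/7 = -38957/7 ≈ -5565.3)
H(g, Y) = 170 (H(g, Y) = -3 + 173 = 170)
H(-49, 211)/12939 - 30572/I = 170/12939 - 30572/(-38957/7) = 170*(1/12939) - 30572*(-7/38957) = 170/12939 + 214004/38957 = 2775620446/504064623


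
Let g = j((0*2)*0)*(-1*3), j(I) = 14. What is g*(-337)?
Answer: 14154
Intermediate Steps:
g = -42 (g = 14*(-1*3) = 14*(-3) = -42)
g*(-337) = -42*(-337) = 14154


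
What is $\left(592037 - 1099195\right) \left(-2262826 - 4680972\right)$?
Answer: $3521602706084$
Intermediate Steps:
$\left(592037 - 1099195\right) \left(-2262826 - 4680972\right) = \left(-507158\right) \left(-6943798\right) = 3521602706084$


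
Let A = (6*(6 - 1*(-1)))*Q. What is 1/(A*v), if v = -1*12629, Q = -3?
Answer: 1/1591254 ≈ 6.2844e-7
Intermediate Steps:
v = -12629
A = -126 (A = (6*(6 - 1*(-1)))*(-3) = (6*(6 + 1))*(-3) = (6*7)*(-3) = 42*(-3) = -126)
1/(A*v) = 1/(-126*(-12629)) = 1/1591254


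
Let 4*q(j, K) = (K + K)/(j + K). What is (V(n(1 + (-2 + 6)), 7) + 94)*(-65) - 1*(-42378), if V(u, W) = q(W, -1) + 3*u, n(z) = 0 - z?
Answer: 446981/12 ≈ 37248.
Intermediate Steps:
q(j, K) = K/(2*(K + j)) (q(j, K) = ((K + K)/(j + K))/4 = ((2*K)/(K + j))/4 = (2*K/(K + j))/4 = K/(2*(K + j)))
n(z) = -z
V(u, W) = 3*u - 1/(2*(-1 + W)) (V(u, W) = (1/2)*(-1)/(-1 + W) + 3*u = -1/(2*(-1 + W)) + 3*u = 3*u - 1/(2*(-1 + W)))
(V(n(1 + (-2 + 6)), 7) + 94)*(-65) - 1*(-42378) = ((-1 + 6*(-(1 + (-2 + 6)))*(-1 + 7))/(2*(-1 + 7)) + 94)*(-65) - 1*(-42378) = ((1/2)*(-1 + 6*(-(1 + 4))*6)/6 + 94)*(-65) + 42378 = ((1/2)*(1/6)*(-1 + 6*(-1*5)*6) + 94)*(-65) + 42378 = ((1/2)*(1/6)*(-1 + 6*(-5)*6) + 94)*(-65) + 42378 = ((1/2)*(1/6)*(-1 - 180) + 94)*(-65) + 42378 = ((1/2)*(1/6)*(-181) + 94)*(-65) + 42378 = (-181/12 + 94)*(-65) + 42378 = (947/12)*(-65) + 42378 = -61555/12 + 42378 = 446981/12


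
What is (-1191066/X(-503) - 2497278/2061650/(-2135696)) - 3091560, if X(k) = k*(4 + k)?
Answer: -1708327978958011022628117/552577131542712400 ≈ -3.0916e+6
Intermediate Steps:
(-1191066/X(-503) - 2497278/2061650/(-2135696)) - 3091560 = (-1191066*(-1/(503*(4 - 503))) - 2497278/2061650/(-2135696)) - 3091560 = (-1191066/((-503*(-499))) - 2497278*1/2061650*(-1/2135696)) - 3091560 = (-1191066/250997 - 1248639/1030825*(-1/2135696)) - 3091560 = (-1191066*1/250997 + 1248639/2201528829200) - 3091560 = (-1191066/250997 + 1248639/2201528829200) - 3091560 = -2622165823075284117/552577131542712400 - 3091560 = -1708327978958011022628117/552577131542712400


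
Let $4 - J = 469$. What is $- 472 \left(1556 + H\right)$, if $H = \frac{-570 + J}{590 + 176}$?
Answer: $- \frac{281043196}{383} \approx -7.3379 \cdot 10^{5}$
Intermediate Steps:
$J = -465$ ($J = 4 - 469 = -465$)
$H = - \frac{1035}{766}$ ($H = \frac{-570 - 465}{590 + 176} = - \frac{1035}{766} \approx -1.3512$)
$- 472 \left(1556 + H\right) = - 472 \left(1556 - \frac{1035}{766}\right) = \left(-472\right) \frac{1190861}{766} = - \frac{281043196}{383}$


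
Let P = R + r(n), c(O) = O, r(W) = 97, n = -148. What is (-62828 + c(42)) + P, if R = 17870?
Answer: -44819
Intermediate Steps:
P = 17967 (P = 17870 + 97 = 17967)
(-62828 + c(42)) + P = (-62828 + 42) + 17967 = -62786 + 17967 = -44819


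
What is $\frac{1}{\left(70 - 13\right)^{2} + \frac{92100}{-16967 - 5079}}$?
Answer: $\frac{11023}{35767677} \approx 0.00030818$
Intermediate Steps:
$\frac{1}{\left(70 - 13\right)^{2} + \frac{92100}{-16967 - 5079}} = \frac{1}{57^{2} + \frac{92100}{-16967 - 5079}} = \frac{1}{3249 + \frac{92100}{-22046}} = \frac{1}{3249 + 92100 \left(- \frac{1}{22046}\right)} = \frac{1}{3249 - \frac{46050}{11023}} = \frac{1}{\frac{35767677}{11023}} = \frac{11023}{35767677}$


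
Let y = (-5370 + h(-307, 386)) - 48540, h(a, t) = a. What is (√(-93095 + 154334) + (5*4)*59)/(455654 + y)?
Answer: 1180/401437 + √61239/401437 ≈ 0.0035559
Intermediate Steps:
y = -54217 (y = (-5370 - 307) - 48540 = -5677 - 48540 = -54217)
(√(-93095 + 154334) + (5*4)*59)/(455654 + y) = (√(-93095 + 154334) + (5*4)*59)/(455654 - 54217) = (√61239 + 20*59)/401437 = (√61239 + 1180)*(1/401437) = (1180 + √61239)*(1/401437) = 1180/401437 + √61239/401437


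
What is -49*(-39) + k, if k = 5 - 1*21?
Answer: 1895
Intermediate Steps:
k = -16 (k = 5 - 21 = -16)
-49*(-39) + k = -49*(-39) - 16 = 1911 - 16 = 1895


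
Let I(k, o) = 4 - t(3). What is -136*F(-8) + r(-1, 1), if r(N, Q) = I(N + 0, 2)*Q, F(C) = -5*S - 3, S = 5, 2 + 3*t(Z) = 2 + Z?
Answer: 3811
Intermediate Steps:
t(Z) = Z/3 (t(Z) = -⅔ + (2 + Z)/3 = -⅔ + (⅔ + Z/3) = Z/3)
I(k, o) = 3 (I(k, o) = 4 - 3/3 = 4 - 1*1 = 4 - 1 = 3)
F(C) = -28 (F(C) = -5*5 - 3 = -25 - 3 = -28)
r(N, Q) = 3*Q
-136*F(-8) + r(-1, 1) = -136*(-28) + 3*1 = 3808 + 3 = 3811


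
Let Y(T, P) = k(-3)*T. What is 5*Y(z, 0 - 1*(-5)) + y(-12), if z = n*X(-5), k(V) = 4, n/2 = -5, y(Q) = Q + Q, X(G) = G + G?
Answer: 1976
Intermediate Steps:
X(G) = 2*G
y(Q) = 2*Q
n = -10 (n = 2*(-5) = -10)
z = 100 (z = -20*(-5) = -10*(-10) = 100)
Y(T, P) = 4*T
5*Y(z, 0 - 1*(-5)) + y(-12) = 5*(4*100) + 2*(-12) = 5*400 - 24 = 2000 - 24 = 1976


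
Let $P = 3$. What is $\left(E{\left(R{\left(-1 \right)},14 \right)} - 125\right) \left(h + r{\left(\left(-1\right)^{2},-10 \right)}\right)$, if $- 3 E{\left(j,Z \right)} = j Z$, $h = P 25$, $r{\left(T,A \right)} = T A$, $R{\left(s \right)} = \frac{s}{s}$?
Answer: $- \frac{25285}{3} \approx -8428.3$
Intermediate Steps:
$R{\left(s \right)} = 1$
$r{\left(T,A \right)} = A T$
$h = 75$ ($h = 3 \cdot 25 = 75$)
$E{\left(j,Z \right)} = - \frac{Z j}{3}$ ($E{\left(j,Z \right)} = - \frac{j Z}{3} = - \frac{Z j}{3}$)
$\left(E{\left(R{\left(-1 \right)},14 \right)} - 125\right) \left(h + r{\left(\left(-1\right)^{2},-10 \right)}\right) = \left(\left(- \frac{1}{3}\right) 14 \cdot 1 - 125\right) \left(75 - 10 \left(-1\right)^{2}\right) = \left(- \frac{14}{3} - 125\right) \left(75 - 10\right) = - \frac{389 \left(75 - 10\right)}{3} = \left(- \frac{389}{3}\right) 65 = - \frac{25285}{3}$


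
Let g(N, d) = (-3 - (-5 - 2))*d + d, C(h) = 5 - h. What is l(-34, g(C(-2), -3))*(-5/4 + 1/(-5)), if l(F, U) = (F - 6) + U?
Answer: 319/4 ≈ 79.750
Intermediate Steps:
g(N, d) = 5*d (g(N, d) = (-3 - 1*(-7))*d + d = (-3 + 7)*d + d = 4*d + d = 5*d)
l(F, U) = -6 + F + U (l(F, U) = (-6 + F) + U = -6 + F + U)
l(-34, g(C(-2), -3))*(-5/4 + 1/(-5)) = (-6 - 34 + 5*(-3))*(-5/4 + 1/(-5)) = (-6 - 34 - 15)*(-5*1/4 + 1*(-1/5)) = -55*(-5/4 - 1/5) = -55*(-29/20) = 319/4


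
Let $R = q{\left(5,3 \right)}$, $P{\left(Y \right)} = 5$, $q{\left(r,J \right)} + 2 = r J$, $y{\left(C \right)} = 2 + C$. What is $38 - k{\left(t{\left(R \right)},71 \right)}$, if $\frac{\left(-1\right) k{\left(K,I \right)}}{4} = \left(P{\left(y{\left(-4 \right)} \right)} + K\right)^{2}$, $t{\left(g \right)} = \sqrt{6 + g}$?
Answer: $214 + 40 \sqrt{19} \approx 388.36$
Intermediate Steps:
$q{\left(r,J \right)} = -2 + J r$ ($q{\left(r,J \right)} = -2 + r J = -2 + J r$)
$R = 13$ ($R = -2 + 3 \cdot 5 = -2 + 15 = 13$)
$k{\left(K,I \right)} = - 4 \left(5 + K\right)^{2}$
$38 - k{\left(t{\left(R \right)},71 \right)} = 38 - - 4 \left(5 + \sqrt{6 + 13}\right)^{2} = 38 - - 4 \left(5 + \sqrt{19}\right)^{2} = 38 + 4 \left(5 + \sqrt{19}\right)^{2}$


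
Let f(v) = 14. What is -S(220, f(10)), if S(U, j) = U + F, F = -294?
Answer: 74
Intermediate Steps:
S(U, j) = -294 + U (S(U, j) = U - 294 = -294 + U)
-S(220, f(10)) = -(-294 + 220) = -1*(-74) = 74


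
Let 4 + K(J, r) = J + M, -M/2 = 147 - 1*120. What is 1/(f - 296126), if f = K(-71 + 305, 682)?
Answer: -1/295950 ≈ -3.3789e-6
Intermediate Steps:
M = -54 (M = -2*(147 - 1*120) = -2*(147 - 120) = -2*27 = -54)
K(J, r) = -58 + J (K(J, r) = -4 + (J - 54) = -4 + (-54 + J) = -58 + J)
f = 176 (f = -58 + (-71 + 305) = -58 + 234 = 176)
1/(f - 296126) = 1/(176 - 296126) = 1/(-295950) = -1/295950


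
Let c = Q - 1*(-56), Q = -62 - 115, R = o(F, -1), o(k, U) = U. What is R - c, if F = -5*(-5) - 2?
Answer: 120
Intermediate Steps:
F = 23 (F = 25 - 2 = 23)
R = -1
Q = -177
c = -121 (c = -177 - 1*(-56) = -177 + 56 = -121)
R - c = -1 - 1*(-121) = -1 + 121 = 120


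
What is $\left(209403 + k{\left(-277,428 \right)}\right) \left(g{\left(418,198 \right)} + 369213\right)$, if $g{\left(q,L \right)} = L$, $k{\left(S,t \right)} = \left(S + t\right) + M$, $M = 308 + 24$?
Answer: $77534197146$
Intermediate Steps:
$M = 332$
$k{\left(S,t \right)} = 332 + S + t$ ($k{\left(S,t \right)} = \left(S + t\right) + 332 = 332 + S + t$)
$\left(209403 + k{\left(-277,428 \right)}\right) \left(g{\left(418,198 \right)} + 369213\right) = \left(209403 + \left(332 - 277 + 428\right)\right) \left(198 + 369213\right) = \left(209403 + 483\right) 369411 = 209886 \cdot 369411 = 77534197146$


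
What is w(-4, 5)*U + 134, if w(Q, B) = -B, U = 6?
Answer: 104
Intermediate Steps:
w(-4, 5)*U + 134 = -1*5*6 + 134 = -5*6 + 134 = -30 + 134 = 104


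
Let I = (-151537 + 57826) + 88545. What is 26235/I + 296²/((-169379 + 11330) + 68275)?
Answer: -155991397/25765138 ≈ -6.0544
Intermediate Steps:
I = -5166 (I = -93711 + 88545 = -5166)
26235/I + 296²/((-169379 + 11330) + 68275) = 26235/(-5166) + 296²/((-169379 + 11330) + 68275) = 26235*(-1/5166) + 87616/(-158049 + 68275) = -2915/574 + 87616/(-89774) = -2915/574 + 87616*(-1/89774) = -2915/574 - 43808/44887 = -155991397/25765138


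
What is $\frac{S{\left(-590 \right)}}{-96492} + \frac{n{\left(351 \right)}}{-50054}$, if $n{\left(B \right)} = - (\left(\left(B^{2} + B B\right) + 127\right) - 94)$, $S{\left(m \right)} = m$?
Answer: $\frac{2976067235}{603726321} \approx 4.9295$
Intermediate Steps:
$n{\left(B \right)} = -33 - 2 B^{2}$ ($n{\left(B \right)} = - (\left(\left(B^{2} + B^{2}\right) + 127\right) - 94) = - (\left(2 B^{2} + 127\right) - 94) = - (\left(127 + 2 B^{2}\right) - 94) = - (33 + 2 B^{2}) = -33 - 2 B^{2}$)
$\frac{S{\left(-590 \right)}}{-96492} + \frac{n{\left(351 \right)}}{-50054} = - \frac{590}{-96492} + \frac{-33 - 2 \cdot 351^{2}}{-50054} = \left(-590\right) \left(- \frac{1}{96492}\right) + \left(-33 - 246402\right) \left(- \frac{1}{50054}\right) = \frac{295}{48246} + \left(-33 - 246402\right) \left(- \frac{1}{50054}\right) = \frac{295}{48246} - - \frac{246435}{50054} = \frac{295}{48246} + \frac{246435}{50054} = \frac{2976067235}{603726321}$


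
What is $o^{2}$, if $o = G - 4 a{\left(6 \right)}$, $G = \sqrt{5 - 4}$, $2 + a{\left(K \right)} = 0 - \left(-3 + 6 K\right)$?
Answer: $19881$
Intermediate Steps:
$a{\left(K \right)} = 1 - 6 K$ ($a{\left(K \right)} = -2 + \left(0 - \left(-3 + 6 K\right)\right) = -2 - \left(-3 + 6 K\right) = 1 - 6 K$)
$G = 1$ ($G = \sqrt{1} = 1$)
$o = 141$ ($o = 1 - 4 \left(1 - 36\right) = 1 - -140 = 1 + 140 = 141$)
$o^{2} = 141^{2} = 19881$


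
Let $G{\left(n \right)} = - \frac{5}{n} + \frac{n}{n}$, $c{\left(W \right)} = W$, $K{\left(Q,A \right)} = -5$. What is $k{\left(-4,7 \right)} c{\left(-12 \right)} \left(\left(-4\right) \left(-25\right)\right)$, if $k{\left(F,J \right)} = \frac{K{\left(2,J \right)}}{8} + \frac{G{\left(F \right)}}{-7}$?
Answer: $\frac{7950}{7} \approx 1135.7$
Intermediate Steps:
$G{\left(n \right)} = 1 - \frac{5}{n}$ ($G{\left(n \right)} = - \frac{5}{n} + 1 = 1 - \frac{5}{n}$)
$k{\left(F,J \right)} = - \frac{5}{8} - \frac{-5 + F}{7 F}$ ($k{\left(F,J \right)} = - \frac{5}{8} + \frac{\frac{1}{F} \left(-5 + F\right)}{-7} = \left(-5\right) \frac{1}{8} + \frac{-5 + F}{F} \left(- \frac{1}{7}\right) = - \frac{5}{8} - \frac{-5 + F}{7 F}$)
$k{\left(-4,7 \right)} c{\left(-12 \right)} \left(\left(-4\right) \left(-25\right)\right) = \frac{40 - -172}{56 \left(-4\right)} \left(-12\right) \left(\left(-4\right) \left(-25\right)\right) = \frac{1}{56} \left(- \frac{1}{4}\right) \left(40 + 172\right) \left(-12\right) 100 = \frac{1}{56} \left(- \frac{1}{4}\right) 212 \left(-12\right) 100 = \left(- \frac{53}{56}\right) \left(-12\right) 100 = \frac{159}{14} \cdot 100 = \frac{7950}{7}$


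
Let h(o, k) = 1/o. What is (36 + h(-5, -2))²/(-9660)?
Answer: -32041/241500 ≈ -0.13267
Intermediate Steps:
(36 + h(-5, -2))²/(-9660) = (36 + 1/(-5))²/(-9660) = (36 - ⅕)²*(-1/9660) = (179/5)²*(-1/9660) = (32041/25)*(-1/9660) = -32041/241500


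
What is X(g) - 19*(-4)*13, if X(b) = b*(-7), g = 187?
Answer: -321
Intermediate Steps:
X(b) = -7*b
X(g) - 19*(-4)*13 = -7*187 - 19*(-4)*13 = -1309 - (-76)*13 = -1309 - 1*(-988) = -1309 + 988 = -321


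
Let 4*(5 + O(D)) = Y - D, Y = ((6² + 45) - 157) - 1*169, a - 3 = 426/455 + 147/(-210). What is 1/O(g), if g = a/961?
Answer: -22568/1495149 ≈ -0.015094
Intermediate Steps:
a = 589/182 (a = 3 + (426/455 + 147/(-210)) = 3 + (426*(1/455) + 147*(-1/210)) = 3 + (426/455 - 7/10) = 3 + 43/182 = 589/182 ≈ 3.2363)
Y = -245 (Y = ((36 + 45) - 157) - 169 = (81 - 157) - 169 = -76 - 169 = -245)
g = 19/5642 (g = (589/182)/961 = (589/182)*(1/961) = 19/5642 ≈ 0.0033676)
O(D) = -265/4 - D/4 (O(D) = -5 + (-245 - D)/4 = -5 + (-245/4 - D/4) = -265/4 - D/4)
1/O(g) = 1/(-265/4 - ¼*19/5642) = 1/(-265/4 - 19/22568) = 1/(-1495149/22568) = -22568/1495149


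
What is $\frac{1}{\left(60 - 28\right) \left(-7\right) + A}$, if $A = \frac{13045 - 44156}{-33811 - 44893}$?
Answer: $- \frac{78704}{17598585} \approx -0.0044722$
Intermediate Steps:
$A = \frac{31111}{78704}$ ($A = - \frac{31111}{-78704} = \left(-31111\right) \left(- \frac{1}{78704}\right) = \frac{31111}{78704} \approx 0.39529$)
$\frac{1}{\left(60 - 28\right) \left(-7\right) + A} = \frac{1}{\left(60 - 28\right) \left(-7\right) + \frac{31111}{78704}} = \frac{1}{32 \left(-7\right) + \frac{31111}{78704}} = \frac{1}{-224 + \frac{31111}{78704}} = \frac{1}{- \frac{17598585}{78704}} = - \frac{78704}{17598585}$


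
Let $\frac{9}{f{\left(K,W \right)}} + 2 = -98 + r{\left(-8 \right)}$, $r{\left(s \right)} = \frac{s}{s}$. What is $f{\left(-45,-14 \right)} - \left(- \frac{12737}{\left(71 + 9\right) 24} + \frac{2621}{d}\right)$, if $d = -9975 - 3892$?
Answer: $\frac{1971594649}{292871040} \approx 6.732$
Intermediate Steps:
$r{\left(s \right)} = 1$
$f{\left(K,W \right)} = - \frac{1}{11}$ ($f{\left(K,W \right)} = \frac{9}{-2 + \left(-98 + 1\right)} = \frac{9}{-2 - 97} = \frac{9}{-99} = 9 \left(- \frac{1}{99}\right) = - \frac{1}{11}$)
$d = -13867$ ($d = -9975 - 3892 = -13867$)
$f{\left(-45,-14 \right)} - \left(- \frac{12737}{\left(71 + 9\right) 24} + \frac{2621}{d}\right) = - \frac{1}{11} - \left(- \frac{12737}{\left(71 + 9\right) 24} + \frac{2621}{-13867}\right) = - \frac{1}{11} - \left(- \frac{12737}{80 \cdot 24} + 2621 \left(- \frac{1}{13867}\right)\right) = - \frac{1}{11} - \left(- \frac{12737}{1920} - \frac{2621}{13867}\right) = - \frac{1}{11} - - \frac{181656299}{26624640} = - \frac{1}{11} + \frac{181656299}{26624640} = \frac{1971594649}{292871040}$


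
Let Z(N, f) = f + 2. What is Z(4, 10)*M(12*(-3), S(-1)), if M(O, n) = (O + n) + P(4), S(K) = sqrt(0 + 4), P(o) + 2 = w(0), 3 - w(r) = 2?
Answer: -420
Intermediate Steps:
w(r) = 1 (w(r) = 3 - 1*2 = 3 - 2 = 1)
P(o) = -1 (P(o) = -2 + 1 = -1)
S(K) = 2 (S(K) = sqrt(4) = 2)
M(O, n) = -1 + O + n (M(O, n) = (O + n) - 1 = -1 + O + n)
Z(N, f) = 2 + f
Z(4, 10)*M(12*(-3), S(-1)) = (2 + 10)*(-1 + 12*(-3) + 2) = 12*(-1 - 36 + 2) = 12*(-35) = -420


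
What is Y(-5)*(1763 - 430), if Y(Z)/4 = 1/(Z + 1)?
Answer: -1333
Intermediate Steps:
Y(Z) = 4/(1 + Z) (Y(Z) = 4/(Z + 1) = 4/(1 + Z))
Y(-5)*(1763 - 430) = (4/(1 - 5))*(1763 - 430) = (4/(-4))*1333 = (4*(-¼))*1333 = -1*1333 = -1333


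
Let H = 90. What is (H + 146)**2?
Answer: 55696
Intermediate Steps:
(H + 146)**2 = (90 + 146)**2 = 236**2 = 55696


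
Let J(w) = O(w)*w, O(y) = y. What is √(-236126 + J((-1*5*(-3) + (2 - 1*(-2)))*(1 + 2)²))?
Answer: I*√206885 ≈ 454.85*I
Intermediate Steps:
J(w) = w² (J(w) = w*w = w²)
√(-236126 + J((-1*5*(-3) + (2 - 1*(-2)))*(1 + 2)²)) = √(-236126 + ((-1*5*(-3) + (2 - 1*(-2)))*(1 + 2)²)²) = √(-236126 + ((-5*(-3) + (2 + 2))*3²)²) = √(-236126 + ((15 + 4)*9)²) = √(-236126 + (19*9)²) = √(-236126 + 171²) = √(-236126 + 29241) = √(-206885) = I*√206885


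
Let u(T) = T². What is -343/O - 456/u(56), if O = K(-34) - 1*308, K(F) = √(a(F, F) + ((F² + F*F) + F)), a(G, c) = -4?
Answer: 18067409/18147640 + 343*√2274/92590 ≈ 1.1722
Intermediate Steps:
K(F) = √(-4 + F + 2*F²) (K(F) = √(-4 + ((F² + F*F) + F)) = √(-4 + ((F² + F²) + F)) = √(-4 + (2*F² + F)) = √(-4 + (F + 2*F²)) = √(-4 + F + 2*F²))
O = -308 + √2274 (O = √(-4 - 34 + 2*(-34)²) - 1*308 = √(-4 - 34 + 2*1156) - 308 = √(-4 - 34 + 2312) - 308 = √2274 - 308 = -308 + √2274 ≈ -260.31)
-343/O - 456/u(56) = -343/(-308 + √2274) - 456/(56²) = -343/(-308 + √2274) - 456/3136 = -343/(-308 + √2274) - 456*1/3136 = -343/(-308 + √2274) - 57/392 = -57/392 - 343/(-308 + √2274)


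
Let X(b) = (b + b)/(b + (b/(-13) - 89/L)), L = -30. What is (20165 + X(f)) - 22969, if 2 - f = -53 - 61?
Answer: -120248788/42917 ≈ -2801.9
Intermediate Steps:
f = 116 (f = 2 - (-53 - 61) = 2 - 1*(-114) = 2 + 114 = 116)
X(b) = 2*b/(89/30 + 12*b/13) (X(b) = (b + b)/(b + (b/(-13) - 89/(-30))) = (2*b)/(b + (b*(-1/13) - 89*(-1/30))) = (2*b)/(b + (-b/13 + 89/30)) = (2*b)/(b + (89/30 - b/13)) = (2*b)/(89/30 + 12*b/13) = 2*b/(89/30 + 12*b/13))
(20165 + X(f)) - 22969 = (20165 + 780*116/(1157 + 360*116)) - 22969 = (20165 + 780*116/(1157 + 41760)) - 22969 = (20165 + 780*116/42917) - 22969 = (20165 + 780*116*(1/42917)) - 22969 = (20165 + 90480/42917) - 22969 = 865511785/42917 - 22969 = -120248788/42917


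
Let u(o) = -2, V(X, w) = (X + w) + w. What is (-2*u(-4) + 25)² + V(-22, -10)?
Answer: 799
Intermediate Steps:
V(X, w) = X + 2*w
(-2*u(-4) + 25)² + V(-22, -10) = (-2*(-2) + 25)² + (-22 + 2*(-10)) = (4 + 25)² + (-22 - 20) = 29² - 42 = 841 - 42 = 799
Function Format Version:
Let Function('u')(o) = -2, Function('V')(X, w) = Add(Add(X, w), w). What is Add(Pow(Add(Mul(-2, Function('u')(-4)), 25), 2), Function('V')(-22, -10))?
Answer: 799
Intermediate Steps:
Function('V')(X, w) = Add(X, Mul(2, w))
Add(Pow(Add(Mul(-2, Function('u')(-4)), 25), 2), Function('V')(-22, -10)) = Add(Pow(Add(Mul(-2, -2), 25), 2), Add(-22, Mul(2, -10))) = Add(Pow(Add(4, 25), 2), Add(-22, -20)) = Add(Pow(29, 2), -42) = Add(841, -42) = 799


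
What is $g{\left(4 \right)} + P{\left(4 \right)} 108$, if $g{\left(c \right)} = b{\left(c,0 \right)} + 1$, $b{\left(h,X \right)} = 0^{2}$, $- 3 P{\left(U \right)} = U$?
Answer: $-143$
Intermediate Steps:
$P{\left(U \right)} = - \frac{U}{3}$
$b{\left(h,X \right)} = 0$
$g{\left(c \right)} = 1$ ($g{\left(c \right)} = 0 + 1 = 1$)
$g{\left(4 \right)} + P{\left(4 \right)} 108 = 1 + \left(- \frac{1}{3}\right) 4 \cdot 108 = 1 - 144 = -143$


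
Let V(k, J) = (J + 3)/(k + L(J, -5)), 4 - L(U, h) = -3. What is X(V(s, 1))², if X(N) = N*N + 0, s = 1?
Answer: 1/16 ≈ 0.062500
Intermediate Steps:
L(U, h) = 7 (L(U, h) = 4 - 1*(-3) = 4 + 3 = 7)
V(k, J) = (3 + J)/(7 + k) (V(k, J) = (J + 3)/(k + 7) = (3 + J)/(7 + k))
X(N) = N² (X(N) = N² + 0 = N²)
X(V(s, 1))² = (((3 + 1)/(7 + 1))²)² = ((4/8)²)² = (((⅛)*4)²)² = ((½)²)² = (¼)² = 1/16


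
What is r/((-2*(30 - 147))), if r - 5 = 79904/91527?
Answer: 537539/21417318 ≈ 0.025098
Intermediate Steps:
r = 537539/91527 (r = 5 + 79904/91527 = 537539/91527 ≈ 5.8730)
r/((-2*(30 - 147))) = 537539/(91527*((-2*(30 - 147)))) = 537539/(91527*((-2*(-117)))) = (537539/91527)/234 = (537539/91527)*(1/234) = 537539/21417318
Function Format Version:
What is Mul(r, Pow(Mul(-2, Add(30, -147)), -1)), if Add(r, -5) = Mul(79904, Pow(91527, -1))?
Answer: Rational(537539, 21417318) ≈ 0.025098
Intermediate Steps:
r = Rational(537539, 91527) (r = Add(5, Mul(79904, Pow(91527, -1))) = Add(5, Mul(79904, Rational(1, 91527))) = Add(5, Rational(79904, 91527)) = Rational(537539, 91527) ≈ 5.8730)
Mul(r, Pow(Mul(-2, Add(30, -147)), -1)) = Mul(Rational(537539, 91527), Pow(Mul(-2, Add(30, -147)), -1)) = Mul(Rational(537539, 91527), Pow(Mul(-2, -117), -1)) = Mul(Rational(537539, 91527), Pow(234, -1)) = Mul(Rational(537539, 91527), Rational(1, 234)) = Rational(537539, 21417318)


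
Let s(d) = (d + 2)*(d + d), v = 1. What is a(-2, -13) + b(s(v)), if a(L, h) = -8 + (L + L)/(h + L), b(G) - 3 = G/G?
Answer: -56/15 ≈ -3.7333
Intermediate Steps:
s(d) = 2*d*(2 + d) (s(d) = (2 + d)*(2*d) = 2*d*(2 + d))
b(G) = 4 (b(G) = 3 + G/G = 3 + 1 = 4)
a(L, h) = -8 + 2*L/(L + h) (a(L, h) = -8 + (2*L)/(L + h) = -8 + 2*L/(L + h))
a(-2, -13) + b(s(v)) = 2*(-4*(-13) - 3*(-2))/(-2 - 13) + 4 = 2*(52 + 6)/(-15) + 4 = 2*(-1/15)*58 + 4 = -116/15 + 4 = -56/15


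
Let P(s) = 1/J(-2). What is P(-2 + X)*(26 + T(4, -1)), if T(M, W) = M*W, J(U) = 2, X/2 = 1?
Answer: 11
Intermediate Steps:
X = 2 (X = 2*1 = 2)
P(s) = ½ (P(s) = 1/2 = ½)
P(-2 + X)*(26 + T(4, -1)) = (26 + 4*(-1))/2 = (26 - 4)/2 = (½)*22 = 11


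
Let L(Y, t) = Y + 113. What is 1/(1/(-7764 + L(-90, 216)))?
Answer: -7741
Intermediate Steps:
L(Y, t) = 113 + Y
1/(1/(-7764 + L(-90, 216))) = 1/(1/(-7764 + (113 - 90))) = 1/(1/(-7764 + 23)) = 1/(1/(-7741)) = 1/(-1/7741) = -7741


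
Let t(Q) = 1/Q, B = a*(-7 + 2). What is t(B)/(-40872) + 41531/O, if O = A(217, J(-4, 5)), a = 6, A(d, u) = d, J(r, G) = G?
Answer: 7274807311/38010960 ≈ 191.39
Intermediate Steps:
O = 217
B = -30 (B = 6*(-7 + 2) = 6*(-5) = -30)
t(B)/(-40872) + 41531/O = 1/(-30*(-40872)) + 41531/217 = -1/30*(-1/40872) + 41531*(1/217) = 1/1226160 + 5933/31 = 7274807311/38010960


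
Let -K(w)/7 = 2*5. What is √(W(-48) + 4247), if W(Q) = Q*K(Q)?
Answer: √7607 ≈ 87.218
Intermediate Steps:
K(w) = -70 (K(w) = -14*5 = -7*10 = -70)
W(Q) = -70*Q (W(Q) = Q*(-70) = -70*Q)
√(W(-48) + 4247) = √(-70*(-48) + 4247) = √(3360 + 4247) = √7607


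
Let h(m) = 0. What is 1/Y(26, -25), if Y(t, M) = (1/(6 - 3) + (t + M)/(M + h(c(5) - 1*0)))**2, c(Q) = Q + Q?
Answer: 5625/484 ≈ 11.622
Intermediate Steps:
c(Q) = 2*Q
Y(t, M) = (1/3 + (M + t)/M)**2 (Y(t, M) = (1/(6 - 3) + (t + M)/(M + 0))**2 = (1/3 + (M + t)/M)**2)
1/Y(26, -25) = 1/((1/9)*(3*26 + 4*(-25))**2/(-25)**2) = 1/((1/9)*(1/625)*(78 - 100)**2) = 1/((1/9)*(1/625)*(-22)**2) = 1/((1/9)*(1/625)*484) = 1/(484/5625) = 5625/484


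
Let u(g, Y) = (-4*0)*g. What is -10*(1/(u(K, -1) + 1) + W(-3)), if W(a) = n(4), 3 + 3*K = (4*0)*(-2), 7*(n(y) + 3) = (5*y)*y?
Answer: -660/7 ≈ -94.286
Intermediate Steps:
n(y) = -3 + 5*y²/7 (n(y) = -3 + ((5*y)*y)/7 = -3 + (5*y²)/7 = -3 + 5*y²/7)
K = -1 (K = -1 + ((4*0)*(-2))/3 = -1 + (0*(-2))/3 = -1 + (⅓)*0 = -1 + 0 = -1)
u(g, Y) = 0 (u(g, Y) = 0*g = 0)
W(a) = 59/7 (W(a) = -3 + (5/7)*4² = -3 + (5/7)*16 = -3 + 80/7 = 59/7)
-10*(1/(u(K, -1) + 1) + W(-3)) = -10*(1/(0 + 1) + 59/7) = -10*(1/1 + 59/7) = -10*(1 + 59/7) = -10*66/7 = -660/7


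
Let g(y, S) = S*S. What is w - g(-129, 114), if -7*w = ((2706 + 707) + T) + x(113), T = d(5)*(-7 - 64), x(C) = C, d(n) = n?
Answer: -13449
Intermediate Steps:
g(y, S) = S**2
T = -355 (T = 5*(-7 - 64) = 5*(-71) = -355)
w = -453 (w = -(((2706 + 707) - 355) + 113)/7 = -((3413 - 355) + 113)/7 = -(3058 + 113)/7 = -1/7*3171 = -453)
w - g(-129, 114) = -453 - 1*114**2 = -453 - 1*12996 = -453 - 12996 = -13449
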